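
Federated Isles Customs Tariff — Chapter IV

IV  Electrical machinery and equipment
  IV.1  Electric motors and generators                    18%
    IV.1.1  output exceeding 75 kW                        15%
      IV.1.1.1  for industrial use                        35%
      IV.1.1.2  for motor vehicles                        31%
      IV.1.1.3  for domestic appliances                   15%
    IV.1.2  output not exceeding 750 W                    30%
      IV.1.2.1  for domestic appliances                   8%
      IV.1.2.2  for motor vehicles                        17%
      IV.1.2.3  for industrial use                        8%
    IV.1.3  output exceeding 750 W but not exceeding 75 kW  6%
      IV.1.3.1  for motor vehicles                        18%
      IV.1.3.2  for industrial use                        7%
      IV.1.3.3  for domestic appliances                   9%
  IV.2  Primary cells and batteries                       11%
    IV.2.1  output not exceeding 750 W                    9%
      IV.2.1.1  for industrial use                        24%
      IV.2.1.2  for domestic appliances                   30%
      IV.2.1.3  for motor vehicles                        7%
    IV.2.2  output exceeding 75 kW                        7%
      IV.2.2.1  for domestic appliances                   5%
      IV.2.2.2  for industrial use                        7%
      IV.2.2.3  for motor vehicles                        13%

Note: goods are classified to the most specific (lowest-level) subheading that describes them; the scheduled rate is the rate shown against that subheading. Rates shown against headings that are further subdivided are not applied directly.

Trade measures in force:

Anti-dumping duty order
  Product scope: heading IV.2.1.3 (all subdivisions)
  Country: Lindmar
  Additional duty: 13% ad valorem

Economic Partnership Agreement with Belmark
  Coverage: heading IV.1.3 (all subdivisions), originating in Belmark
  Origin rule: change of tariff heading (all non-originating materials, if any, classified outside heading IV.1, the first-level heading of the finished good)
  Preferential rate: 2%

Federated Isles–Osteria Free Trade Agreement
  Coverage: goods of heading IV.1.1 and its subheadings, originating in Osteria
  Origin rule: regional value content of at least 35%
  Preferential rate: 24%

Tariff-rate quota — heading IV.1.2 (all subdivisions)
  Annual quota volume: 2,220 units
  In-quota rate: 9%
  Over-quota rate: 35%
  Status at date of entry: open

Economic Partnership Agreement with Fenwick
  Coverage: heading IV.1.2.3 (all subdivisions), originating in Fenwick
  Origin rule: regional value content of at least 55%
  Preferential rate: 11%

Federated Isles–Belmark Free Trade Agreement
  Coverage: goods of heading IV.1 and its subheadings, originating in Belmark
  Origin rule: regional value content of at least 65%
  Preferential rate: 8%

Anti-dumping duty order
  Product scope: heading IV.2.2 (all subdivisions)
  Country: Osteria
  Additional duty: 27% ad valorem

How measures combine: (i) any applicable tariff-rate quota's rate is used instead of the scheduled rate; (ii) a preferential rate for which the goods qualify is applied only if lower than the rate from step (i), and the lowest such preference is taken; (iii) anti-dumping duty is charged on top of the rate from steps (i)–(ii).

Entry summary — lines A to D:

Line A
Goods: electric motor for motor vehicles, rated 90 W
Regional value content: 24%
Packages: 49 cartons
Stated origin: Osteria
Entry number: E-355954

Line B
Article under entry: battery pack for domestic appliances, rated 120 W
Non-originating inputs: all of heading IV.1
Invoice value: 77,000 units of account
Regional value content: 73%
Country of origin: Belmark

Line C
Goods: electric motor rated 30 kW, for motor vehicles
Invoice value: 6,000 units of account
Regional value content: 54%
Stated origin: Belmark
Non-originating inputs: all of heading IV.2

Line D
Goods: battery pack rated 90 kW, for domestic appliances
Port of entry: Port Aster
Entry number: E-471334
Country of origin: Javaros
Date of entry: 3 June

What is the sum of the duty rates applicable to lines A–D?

Line A: electric motor → IV.1; rated 90 W → IV.1.2; for motor vehicles → IV.1.2.2. Scheduled 17%. quota on IV.1.2 open → in-quota 9%; Osteria agreement on IV.1.1: IV.1.2.2 not covered. → 9%.
Line B: battery pack → IV.2; rated 120 W → IV.2.1; for domestic appliances → IV.2.1.2. Scheduled 30%. Belmark agreement on IV.1.3: IV.2.1.2 not covered; Belmark agreement on IV.1: IV.2.1.2 not covered. → 30%.
Line C: electric motor → IV.1; rated 30 kW → IV.1.3; for motor vehicles → IV.1.3.1. Scheduled 18%. Belmark agreement on IV.1.3: CTH met → 2% available; Belmark agreement on IV.1: RVC < 65%; preferential 2%. → 2%.
Line D: battery pack → IV.2; rated 90 kW → IV.2.2; for domestic appliances → IV.2.2.1. Scheduled 5%. No special measure applies. → 5%.
Sum: 9% + 30% + 2% + 5% = 46%.

46%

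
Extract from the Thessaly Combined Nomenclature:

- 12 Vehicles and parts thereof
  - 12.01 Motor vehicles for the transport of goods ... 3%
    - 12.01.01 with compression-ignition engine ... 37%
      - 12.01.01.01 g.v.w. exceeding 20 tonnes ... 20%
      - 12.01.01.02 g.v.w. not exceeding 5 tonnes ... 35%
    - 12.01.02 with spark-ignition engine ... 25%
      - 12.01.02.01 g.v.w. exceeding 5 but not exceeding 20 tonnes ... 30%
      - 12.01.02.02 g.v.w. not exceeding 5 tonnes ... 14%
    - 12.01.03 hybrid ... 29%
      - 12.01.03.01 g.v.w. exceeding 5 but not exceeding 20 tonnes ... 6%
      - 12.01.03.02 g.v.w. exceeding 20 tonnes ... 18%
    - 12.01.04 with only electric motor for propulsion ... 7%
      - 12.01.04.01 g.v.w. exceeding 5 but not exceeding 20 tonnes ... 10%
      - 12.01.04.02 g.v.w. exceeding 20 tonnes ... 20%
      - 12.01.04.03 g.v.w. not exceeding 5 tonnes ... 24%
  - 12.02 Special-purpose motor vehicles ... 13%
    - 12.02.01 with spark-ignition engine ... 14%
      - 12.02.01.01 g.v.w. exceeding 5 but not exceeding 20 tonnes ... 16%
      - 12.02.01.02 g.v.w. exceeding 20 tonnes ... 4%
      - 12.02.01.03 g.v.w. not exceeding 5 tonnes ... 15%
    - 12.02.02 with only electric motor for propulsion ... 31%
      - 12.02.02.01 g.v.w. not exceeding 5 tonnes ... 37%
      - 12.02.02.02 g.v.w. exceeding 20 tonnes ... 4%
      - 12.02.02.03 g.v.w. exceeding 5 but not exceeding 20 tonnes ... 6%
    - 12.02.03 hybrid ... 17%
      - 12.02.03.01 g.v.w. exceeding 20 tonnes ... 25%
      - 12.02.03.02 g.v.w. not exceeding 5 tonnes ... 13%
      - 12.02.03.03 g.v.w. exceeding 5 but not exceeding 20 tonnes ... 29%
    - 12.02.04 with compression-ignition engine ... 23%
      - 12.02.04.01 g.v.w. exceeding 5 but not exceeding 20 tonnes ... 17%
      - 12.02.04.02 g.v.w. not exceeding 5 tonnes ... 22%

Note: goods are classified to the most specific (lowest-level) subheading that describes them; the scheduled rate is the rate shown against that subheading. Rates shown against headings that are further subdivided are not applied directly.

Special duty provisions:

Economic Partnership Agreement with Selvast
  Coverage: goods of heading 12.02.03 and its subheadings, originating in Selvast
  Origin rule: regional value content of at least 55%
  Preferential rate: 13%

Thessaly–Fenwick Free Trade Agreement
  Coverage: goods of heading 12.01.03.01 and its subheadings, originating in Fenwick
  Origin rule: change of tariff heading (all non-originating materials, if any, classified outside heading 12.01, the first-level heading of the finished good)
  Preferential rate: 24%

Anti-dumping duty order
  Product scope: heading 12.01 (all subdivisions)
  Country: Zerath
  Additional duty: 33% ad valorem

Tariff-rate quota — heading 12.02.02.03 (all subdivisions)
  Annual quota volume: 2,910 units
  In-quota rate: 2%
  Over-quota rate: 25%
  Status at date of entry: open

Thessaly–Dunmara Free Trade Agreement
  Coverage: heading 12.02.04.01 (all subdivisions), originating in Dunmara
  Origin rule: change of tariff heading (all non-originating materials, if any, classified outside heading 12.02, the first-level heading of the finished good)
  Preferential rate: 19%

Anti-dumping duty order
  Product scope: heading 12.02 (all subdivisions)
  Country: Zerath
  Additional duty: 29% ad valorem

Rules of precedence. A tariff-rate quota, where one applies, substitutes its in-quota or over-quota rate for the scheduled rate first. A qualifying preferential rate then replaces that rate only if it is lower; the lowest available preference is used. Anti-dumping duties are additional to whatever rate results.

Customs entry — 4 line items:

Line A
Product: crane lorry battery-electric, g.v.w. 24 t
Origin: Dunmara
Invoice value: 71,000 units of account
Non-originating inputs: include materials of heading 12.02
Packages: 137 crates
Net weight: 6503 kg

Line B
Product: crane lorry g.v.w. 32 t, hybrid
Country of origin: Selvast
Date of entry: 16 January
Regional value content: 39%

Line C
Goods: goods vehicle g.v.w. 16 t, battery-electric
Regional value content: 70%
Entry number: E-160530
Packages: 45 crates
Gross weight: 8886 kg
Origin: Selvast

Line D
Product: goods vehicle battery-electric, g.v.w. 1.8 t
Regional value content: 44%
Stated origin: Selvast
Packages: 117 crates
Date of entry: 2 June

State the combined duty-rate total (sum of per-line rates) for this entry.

Line A: crane lorry → 12.02; battery-electric → 12.02.02; g.v.w. 24 t → 12.02.02.02. Scheduled 4%. Dunmara agreement on 12.02.04.01: 12.02.02.02 not covered. → 4%.
Line B: crane lorry → 12.02; hybrid → 12.02.03; g.v.w. 32 t → 12.02.03.01. Scheduled 25%. Selvast agreement on 12.02.03: RVC < 55%. → 25%.
Line C: goods vehicle → 12.01; battery-electric → 12.01.04; g.v.w. 16 t → 12.01.04.01. Scheduled 10%. Selvast agreement on 12.02.03: 12.01.04.01 not covered. → 10%.
Line D: goods vehicle → 12.01; battery-electric → 12.01.04; g.v.w. 1.8 t → 12.01.04.03. Scheduled 24%. Selvast agreement on 12.02.03: 12.01.04.03 not covered. → 24%.
Sum: 4% + 25% + 10% + 24% = 63%.

63%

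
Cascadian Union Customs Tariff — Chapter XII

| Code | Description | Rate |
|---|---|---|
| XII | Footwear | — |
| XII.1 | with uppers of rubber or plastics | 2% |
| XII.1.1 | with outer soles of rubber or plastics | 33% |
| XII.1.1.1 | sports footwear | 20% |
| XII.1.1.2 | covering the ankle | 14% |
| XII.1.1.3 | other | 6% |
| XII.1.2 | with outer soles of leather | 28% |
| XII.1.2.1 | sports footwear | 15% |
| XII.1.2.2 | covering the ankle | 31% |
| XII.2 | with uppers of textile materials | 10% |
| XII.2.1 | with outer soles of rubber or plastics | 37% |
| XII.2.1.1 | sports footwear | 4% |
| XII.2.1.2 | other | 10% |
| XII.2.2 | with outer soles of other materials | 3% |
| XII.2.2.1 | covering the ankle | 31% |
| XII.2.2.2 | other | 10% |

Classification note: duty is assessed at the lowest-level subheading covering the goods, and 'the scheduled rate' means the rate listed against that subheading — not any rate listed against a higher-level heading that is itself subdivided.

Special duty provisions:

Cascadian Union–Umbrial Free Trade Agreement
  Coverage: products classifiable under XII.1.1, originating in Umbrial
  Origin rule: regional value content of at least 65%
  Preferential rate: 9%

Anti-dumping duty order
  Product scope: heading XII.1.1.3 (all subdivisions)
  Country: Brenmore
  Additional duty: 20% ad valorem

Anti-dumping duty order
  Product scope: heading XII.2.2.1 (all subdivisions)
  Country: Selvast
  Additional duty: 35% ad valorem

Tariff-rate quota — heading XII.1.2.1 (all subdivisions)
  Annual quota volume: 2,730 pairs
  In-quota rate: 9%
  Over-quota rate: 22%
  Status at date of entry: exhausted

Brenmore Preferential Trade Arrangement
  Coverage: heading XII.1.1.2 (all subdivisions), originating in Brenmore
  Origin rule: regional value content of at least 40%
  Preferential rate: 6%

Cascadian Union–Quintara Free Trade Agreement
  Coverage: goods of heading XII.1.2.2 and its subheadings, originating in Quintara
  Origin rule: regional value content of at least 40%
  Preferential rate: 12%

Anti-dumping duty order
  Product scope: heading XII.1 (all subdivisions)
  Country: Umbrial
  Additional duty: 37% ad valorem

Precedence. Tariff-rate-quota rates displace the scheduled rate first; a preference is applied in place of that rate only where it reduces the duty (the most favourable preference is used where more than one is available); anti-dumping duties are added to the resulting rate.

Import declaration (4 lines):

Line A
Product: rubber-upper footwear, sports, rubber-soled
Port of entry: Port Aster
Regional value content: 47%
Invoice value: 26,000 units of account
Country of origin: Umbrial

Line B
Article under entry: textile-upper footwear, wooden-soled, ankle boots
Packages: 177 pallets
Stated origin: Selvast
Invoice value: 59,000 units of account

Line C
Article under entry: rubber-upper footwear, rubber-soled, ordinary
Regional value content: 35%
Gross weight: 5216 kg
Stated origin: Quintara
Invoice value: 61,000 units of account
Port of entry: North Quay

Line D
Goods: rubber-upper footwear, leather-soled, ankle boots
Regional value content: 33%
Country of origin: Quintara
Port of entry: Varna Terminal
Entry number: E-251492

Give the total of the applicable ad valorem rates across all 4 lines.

Line A: rubber-upper → XII.1; rubber-soled → XII.1.1; sports → XII.1.1.1. Scheduled 20%. Umbrial agreement on XII.1.1: RVC < 65%; anti-dumping (Umbrial, XII.1): +37%; total 20% + 37% = 57%. → 57%.
Line B: textile-upper → XII.2; wooden-soled → XII.2.2; ankle boots → XII.2.2.1. Scheduled 31%. anti-dumping (Selvast, XII.2.2.1): +35%; total 31% + 35% = 66%. → 66%.
Line C: rubber-upper → XII.1; rubber-soled → XII.1.1; ordinary → XII.1.1.3. Scheduled 6%. Quintara agreement on XII.1.2.2: XII.1.1.3 not covered. → 6%.
Line D: rubber-upper → XII.1; leather-soled → XII.1.2; ankle boots → XII.1.2.2. Scheduled 31%. Quintara agreement on XII.1.2.2: RVC < 40%. → 31%.
Sum: 57% + 66% + 6% + 31% = 160%.

160%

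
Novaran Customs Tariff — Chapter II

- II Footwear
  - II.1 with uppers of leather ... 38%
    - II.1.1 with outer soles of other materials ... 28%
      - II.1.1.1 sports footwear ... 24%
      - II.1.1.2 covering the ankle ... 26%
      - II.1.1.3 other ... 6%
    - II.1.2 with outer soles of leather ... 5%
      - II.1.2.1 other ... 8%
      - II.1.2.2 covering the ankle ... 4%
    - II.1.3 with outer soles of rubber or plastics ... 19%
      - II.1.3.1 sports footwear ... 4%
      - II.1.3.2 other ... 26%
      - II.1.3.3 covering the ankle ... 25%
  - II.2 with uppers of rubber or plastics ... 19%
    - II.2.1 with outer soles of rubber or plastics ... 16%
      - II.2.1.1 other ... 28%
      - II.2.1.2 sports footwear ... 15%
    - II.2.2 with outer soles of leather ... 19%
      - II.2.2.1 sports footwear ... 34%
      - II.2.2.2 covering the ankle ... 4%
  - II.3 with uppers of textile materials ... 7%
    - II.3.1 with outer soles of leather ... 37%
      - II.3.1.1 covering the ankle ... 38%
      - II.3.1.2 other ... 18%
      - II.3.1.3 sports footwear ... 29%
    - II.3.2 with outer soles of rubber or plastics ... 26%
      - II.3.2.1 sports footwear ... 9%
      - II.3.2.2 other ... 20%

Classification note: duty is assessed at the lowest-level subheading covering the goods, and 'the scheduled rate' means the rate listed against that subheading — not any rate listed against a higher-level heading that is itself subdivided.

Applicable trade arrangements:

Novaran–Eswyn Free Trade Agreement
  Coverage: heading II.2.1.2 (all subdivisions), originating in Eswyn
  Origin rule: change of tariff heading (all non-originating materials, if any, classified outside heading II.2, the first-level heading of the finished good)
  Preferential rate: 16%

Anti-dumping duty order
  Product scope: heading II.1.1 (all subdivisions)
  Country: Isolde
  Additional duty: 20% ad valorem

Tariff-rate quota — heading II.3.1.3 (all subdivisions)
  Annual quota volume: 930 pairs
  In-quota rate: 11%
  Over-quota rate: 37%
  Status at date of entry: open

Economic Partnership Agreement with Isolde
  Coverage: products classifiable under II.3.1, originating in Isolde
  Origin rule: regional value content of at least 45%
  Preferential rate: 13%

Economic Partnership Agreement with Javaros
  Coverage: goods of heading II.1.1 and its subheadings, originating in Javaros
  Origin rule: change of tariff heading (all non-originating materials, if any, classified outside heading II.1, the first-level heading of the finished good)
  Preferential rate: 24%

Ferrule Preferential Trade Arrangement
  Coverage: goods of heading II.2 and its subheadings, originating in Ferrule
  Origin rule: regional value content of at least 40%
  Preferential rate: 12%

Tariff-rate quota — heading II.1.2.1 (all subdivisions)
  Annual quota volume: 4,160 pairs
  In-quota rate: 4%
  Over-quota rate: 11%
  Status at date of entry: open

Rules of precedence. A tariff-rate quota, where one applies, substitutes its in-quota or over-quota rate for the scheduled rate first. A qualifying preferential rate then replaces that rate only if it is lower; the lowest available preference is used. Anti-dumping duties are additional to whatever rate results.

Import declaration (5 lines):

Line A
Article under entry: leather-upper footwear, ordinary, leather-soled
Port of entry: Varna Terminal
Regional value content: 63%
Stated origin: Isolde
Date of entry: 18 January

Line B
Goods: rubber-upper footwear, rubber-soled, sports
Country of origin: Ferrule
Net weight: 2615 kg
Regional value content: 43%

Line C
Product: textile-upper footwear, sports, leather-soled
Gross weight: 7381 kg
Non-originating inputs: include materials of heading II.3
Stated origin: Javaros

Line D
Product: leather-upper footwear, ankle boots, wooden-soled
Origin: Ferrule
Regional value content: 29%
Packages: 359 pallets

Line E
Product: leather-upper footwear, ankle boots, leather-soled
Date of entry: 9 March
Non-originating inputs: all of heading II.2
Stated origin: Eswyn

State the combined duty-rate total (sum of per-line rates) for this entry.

Line A: leather-upper → II.1; leather-soled → II.1.2; ordinary → II.1.2.1. Scheduled 8%. quota on II.1.2.1 open → in-quota 4%; Isolde agreement on II.3.1: II.1.2.1 not covered. → 4%.
Line B: rubber-upper → II.2; rubber-soled → II.2.1; sports → II.2.1.2. Scheduled 15%. Ferrule agreement on II.2: RVC ≥ 40% → 12% available; preferential 12%. → 12%.
Line C: textile-upper → II.3; leather-soled → II.3.1; sports → II.3.1.3. Scheduled 29%. quota on II.3.1.3 open → in-quota 11%; Javaros agreement on II.1.1: II.3.1.3 not covered. → 11%.
Line D: leather-upper → II.1; wooden-soled → II.1.1; ankle boots → II.1.1.2. Scheduled 26%. Ferrule agreement on II.2: II.1.1.2 not covered. → 26%.
Line E: leather-upper → II.1; leather-soled → II.1.2; ankle boots → II.1.2.2. Scheduled 4%. Eswyn agreement on II.2.1.2: II.1.2.2 not covered. → 4%.
Sum: 4% + 12% + 11% + 26% + 4% = 57%.

57%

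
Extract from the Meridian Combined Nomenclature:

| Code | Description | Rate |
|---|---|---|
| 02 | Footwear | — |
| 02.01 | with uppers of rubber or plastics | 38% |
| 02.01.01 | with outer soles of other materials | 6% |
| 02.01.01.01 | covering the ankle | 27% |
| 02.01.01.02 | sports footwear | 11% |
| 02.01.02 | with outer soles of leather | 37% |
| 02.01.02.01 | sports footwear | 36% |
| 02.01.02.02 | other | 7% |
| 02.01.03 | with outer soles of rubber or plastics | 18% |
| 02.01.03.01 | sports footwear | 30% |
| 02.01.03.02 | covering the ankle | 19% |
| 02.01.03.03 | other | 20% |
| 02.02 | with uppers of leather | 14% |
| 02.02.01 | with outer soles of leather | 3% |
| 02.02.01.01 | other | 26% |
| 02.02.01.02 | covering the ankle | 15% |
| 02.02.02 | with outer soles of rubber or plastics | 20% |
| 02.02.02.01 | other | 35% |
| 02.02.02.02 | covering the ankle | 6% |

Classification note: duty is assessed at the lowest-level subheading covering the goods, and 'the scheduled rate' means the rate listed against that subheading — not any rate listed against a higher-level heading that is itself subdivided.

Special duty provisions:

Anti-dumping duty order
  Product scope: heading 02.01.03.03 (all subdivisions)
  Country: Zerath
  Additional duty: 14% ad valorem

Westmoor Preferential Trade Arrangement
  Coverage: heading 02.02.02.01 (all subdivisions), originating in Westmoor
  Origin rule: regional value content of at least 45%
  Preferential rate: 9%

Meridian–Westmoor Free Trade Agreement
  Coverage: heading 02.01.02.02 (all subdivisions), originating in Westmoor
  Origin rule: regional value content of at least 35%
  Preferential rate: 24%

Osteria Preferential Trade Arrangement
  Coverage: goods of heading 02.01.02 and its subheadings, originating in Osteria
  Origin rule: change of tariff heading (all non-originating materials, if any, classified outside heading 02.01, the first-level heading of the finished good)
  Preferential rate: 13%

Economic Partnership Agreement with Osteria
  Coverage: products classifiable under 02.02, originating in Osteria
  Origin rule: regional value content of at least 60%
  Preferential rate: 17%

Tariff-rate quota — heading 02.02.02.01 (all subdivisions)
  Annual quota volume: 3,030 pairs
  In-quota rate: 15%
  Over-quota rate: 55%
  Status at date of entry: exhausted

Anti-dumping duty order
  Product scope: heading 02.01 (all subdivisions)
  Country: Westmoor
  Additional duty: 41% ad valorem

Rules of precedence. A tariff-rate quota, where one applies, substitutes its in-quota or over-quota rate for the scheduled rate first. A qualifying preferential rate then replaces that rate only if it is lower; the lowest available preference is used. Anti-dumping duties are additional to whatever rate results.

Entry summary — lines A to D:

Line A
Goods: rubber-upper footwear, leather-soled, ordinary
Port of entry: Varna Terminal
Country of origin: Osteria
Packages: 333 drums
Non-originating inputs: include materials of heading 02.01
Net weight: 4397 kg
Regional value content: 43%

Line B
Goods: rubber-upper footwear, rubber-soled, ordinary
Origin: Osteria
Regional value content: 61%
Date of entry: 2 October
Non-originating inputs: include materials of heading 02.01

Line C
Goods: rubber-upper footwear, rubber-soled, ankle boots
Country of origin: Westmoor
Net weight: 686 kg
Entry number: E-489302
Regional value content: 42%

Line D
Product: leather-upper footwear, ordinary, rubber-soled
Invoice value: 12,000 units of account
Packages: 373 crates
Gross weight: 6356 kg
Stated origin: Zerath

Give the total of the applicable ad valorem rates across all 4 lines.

142%

Line A: rubber-upper → 02.01; leather-soled → 02.01.02; ordinary → 02.01.02.02. Scheduled 7%. Osteria agreement on 02.01.02: CTH not met; Osteria agreement on 02.02: 02.01.02.02 not covered. → 7%.
Line B: rubber-upper → 02.01; rubber-soled → 02.01.03; ordinary → 02.01.03.03. Scheduled 20%. Osteria agreement on 02.01.02: 02.01.03.03 not covered; Osteria agreement on 02.02: 02.01.03.03 not covered. → 20%.
Line C: rubber-upper → 02.01; rubber-soled → 02.01.03; ankle boots → 02.01.03.02. Scheduled 19%. Westmoor agreement on 02.02.02.01: 02.01.03.02 not covered; Westmoor agreement on 02.01.02.02: 02.01.03.02 not covered; anti-dumping (Westmoor, 02.01): +41%; total 19% + 41% = 60%. → 60%.
Line D: leather-upper → 02.02; rubber-soled → 02.02.02; ordinary → 02.02.02.01. Scheduled 35%. quota on 02.02.02.01 exhausted → over-quota 55%. → 55%.
Sum: 7% + 20% + 60% + 55% = 142%.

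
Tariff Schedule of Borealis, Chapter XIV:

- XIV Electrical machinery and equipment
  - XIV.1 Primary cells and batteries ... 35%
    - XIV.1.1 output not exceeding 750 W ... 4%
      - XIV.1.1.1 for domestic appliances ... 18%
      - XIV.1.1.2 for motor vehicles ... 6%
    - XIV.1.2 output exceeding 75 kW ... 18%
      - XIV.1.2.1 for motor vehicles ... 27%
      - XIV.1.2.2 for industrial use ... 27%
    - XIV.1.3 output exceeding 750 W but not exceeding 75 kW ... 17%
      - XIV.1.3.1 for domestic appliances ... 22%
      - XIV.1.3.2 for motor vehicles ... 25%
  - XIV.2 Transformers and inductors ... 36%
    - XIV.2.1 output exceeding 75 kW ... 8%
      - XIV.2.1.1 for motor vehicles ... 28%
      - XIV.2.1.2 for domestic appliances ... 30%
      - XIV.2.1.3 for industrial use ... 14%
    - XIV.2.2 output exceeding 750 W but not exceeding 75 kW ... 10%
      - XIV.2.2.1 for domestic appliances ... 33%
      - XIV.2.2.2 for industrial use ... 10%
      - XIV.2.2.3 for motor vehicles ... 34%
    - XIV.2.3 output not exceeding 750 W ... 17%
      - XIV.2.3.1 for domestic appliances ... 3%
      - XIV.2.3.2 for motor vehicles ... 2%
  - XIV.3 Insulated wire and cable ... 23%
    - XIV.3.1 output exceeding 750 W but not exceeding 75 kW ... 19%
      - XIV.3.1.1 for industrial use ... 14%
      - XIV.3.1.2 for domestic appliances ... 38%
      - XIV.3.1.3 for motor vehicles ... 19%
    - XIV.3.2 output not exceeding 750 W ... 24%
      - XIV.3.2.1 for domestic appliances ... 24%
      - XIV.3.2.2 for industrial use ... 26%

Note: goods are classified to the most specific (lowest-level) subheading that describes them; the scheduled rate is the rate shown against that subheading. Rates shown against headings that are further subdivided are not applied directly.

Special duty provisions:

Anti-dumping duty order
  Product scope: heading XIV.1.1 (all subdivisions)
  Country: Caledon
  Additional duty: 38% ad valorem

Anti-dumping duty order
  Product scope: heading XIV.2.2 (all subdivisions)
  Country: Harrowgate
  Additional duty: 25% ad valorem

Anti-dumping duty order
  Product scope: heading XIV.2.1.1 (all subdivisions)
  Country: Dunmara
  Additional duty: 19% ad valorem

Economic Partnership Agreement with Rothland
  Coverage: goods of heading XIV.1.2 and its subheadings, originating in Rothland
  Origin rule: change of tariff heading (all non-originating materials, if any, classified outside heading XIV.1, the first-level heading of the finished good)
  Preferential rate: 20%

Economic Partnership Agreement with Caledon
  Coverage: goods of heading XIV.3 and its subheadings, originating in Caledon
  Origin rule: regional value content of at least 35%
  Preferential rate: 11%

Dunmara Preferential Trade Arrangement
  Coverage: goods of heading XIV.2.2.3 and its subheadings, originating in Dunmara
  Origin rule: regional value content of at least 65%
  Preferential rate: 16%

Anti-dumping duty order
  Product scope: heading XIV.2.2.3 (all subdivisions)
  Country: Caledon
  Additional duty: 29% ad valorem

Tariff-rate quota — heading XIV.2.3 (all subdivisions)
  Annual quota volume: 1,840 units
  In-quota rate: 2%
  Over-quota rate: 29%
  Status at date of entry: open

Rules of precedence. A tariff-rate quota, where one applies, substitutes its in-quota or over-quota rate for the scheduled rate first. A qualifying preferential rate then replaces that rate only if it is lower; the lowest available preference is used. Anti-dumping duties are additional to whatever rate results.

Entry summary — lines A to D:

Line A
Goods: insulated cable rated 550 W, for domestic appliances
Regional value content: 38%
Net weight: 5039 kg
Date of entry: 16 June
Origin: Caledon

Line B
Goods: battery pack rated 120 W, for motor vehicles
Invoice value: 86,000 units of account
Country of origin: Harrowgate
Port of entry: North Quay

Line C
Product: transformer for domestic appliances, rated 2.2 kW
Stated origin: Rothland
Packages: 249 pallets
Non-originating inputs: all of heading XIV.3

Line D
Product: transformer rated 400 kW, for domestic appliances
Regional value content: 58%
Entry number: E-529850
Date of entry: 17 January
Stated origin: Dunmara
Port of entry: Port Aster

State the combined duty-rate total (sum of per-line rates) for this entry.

Line A: insulated cable → XIV.3; rated 550 W → XIV.3.2; for domestic appliances → XIV.3.2.1. Scheduled 24%. Caledon agreement on XIV.3: RVC ≥ 35% → 11% available; preferential 11%. → 11%.
Line B: battery pack → XIV.1; rated 120 W → XIV.1.1; for motor vehicles → XIV.1.1.2. Scheduled 6%. No special measure applies. → 6%.
Line C: transformer → XIV.2; rated 2.2 kW → XIV.2.2; for domestic appliances → XIV.2.2.1. Scheduled 33%. Rothland agreement on XIV.1.2: XIV.2.2.1 not covered. → 33%.
Line D: transformer → XIV.2; rated 400 kW → XIV.2.1; for domestic appliances → XIV.2.1.2. Scheduled 30%. Dunmara agreement on XIV.2.2.3: XIV.2.1.2 not covered. → 30%.
Sum: 11% + 6% + 33% + 30% = 80%.

80%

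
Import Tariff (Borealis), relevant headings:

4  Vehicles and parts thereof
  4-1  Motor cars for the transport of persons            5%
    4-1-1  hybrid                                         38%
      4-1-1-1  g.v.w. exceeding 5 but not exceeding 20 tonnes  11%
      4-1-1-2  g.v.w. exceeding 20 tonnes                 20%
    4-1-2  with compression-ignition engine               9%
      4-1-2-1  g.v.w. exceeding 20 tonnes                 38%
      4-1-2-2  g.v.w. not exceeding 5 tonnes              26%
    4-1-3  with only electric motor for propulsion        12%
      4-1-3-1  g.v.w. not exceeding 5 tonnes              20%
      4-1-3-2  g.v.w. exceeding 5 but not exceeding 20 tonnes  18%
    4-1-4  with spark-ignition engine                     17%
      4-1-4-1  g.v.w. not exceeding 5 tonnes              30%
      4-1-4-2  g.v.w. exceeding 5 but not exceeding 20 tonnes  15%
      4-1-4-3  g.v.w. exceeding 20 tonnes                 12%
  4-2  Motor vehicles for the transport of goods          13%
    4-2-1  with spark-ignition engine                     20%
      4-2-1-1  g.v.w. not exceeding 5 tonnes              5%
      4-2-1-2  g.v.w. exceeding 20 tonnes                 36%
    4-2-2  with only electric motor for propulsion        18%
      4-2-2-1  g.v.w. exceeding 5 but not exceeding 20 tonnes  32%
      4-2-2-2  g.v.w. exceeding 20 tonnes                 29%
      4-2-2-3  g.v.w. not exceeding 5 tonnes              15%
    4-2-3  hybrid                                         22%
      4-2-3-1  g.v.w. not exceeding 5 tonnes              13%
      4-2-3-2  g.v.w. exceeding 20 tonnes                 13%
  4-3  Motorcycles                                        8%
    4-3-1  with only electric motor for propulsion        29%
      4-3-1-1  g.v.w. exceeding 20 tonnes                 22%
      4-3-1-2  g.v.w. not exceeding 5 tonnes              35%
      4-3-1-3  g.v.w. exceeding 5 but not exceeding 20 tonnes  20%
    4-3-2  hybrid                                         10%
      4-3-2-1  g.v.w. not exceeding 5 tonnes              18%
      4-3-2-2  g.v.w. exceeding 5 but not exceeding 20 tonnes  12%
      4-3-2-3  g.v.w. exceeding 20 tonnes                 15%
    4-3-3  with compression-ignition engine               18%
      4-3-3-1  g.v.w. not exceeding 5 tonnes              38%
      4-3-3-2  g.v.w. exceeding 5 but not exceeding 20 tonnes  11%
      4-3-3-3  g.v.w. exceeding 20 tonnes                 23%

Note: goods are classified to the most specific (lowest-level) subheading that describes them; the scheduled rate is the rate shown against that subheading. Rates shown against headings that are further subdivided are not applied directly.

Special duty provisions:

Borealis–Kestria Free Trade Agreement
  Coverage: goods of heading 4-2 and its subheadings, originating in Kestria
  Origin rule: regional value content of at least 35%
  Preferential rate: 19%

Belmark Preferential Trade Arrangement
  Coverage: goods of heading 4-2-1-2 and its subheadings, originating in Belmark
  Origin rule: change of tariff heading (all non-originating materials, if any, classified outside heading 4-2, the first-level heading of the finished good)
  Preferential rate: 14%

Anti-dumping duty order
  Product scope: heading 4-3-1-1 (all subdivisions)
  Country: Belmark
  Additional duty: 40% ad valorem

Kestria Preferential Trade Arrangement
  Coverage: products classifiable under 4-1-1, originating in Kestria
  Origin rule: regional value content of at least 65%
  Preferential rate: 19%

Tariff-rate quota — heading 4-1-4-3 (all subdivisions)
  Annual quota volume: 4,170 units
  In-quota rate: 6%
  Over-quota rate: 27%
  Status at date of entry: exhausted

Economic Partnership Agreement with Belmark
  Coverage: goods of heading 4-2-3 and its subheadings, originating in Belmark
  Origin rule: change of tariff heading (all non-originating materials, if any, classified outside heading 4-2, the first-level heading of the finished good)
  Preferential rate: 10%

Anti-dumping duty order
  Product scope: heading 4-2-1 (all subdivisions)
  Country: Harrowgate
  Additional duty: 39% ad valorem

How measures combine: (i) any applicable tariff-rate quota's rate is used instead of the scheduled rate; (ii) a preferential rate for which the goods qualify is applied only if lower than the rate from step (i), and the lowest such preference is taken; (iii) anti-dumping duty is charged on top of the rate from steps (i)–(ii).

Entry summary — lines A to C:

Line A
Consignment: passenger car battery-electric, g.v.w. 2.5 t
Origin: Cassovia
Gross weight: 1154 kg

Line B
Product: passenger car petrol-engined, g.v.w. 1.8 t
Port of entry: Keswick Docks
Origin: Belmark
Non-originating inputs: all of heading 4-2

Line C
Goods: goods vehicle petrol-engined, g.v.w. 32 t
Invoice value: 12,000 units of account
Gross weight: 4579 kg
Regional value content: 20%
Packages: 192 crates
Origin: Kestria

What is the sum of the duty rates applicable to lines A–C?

86%

Line A: passenger car → 4-1; battery-electric → 4-1-3; g.v.w. 2.5 t → 4-1-3-1. Scheduled 20%. No special measure applies. → 20%.
Line B: passenger car → 4-1; petrol-engined → 4-1-4; g.v.w. 1.8 t → 4-1-4-1. Scheduled 30%. Belmark agreement on 4-2-1-2: 4-1-4-1 not covered; Belmark agreement on 4-2-3: 4-1-4-1 not covered. → 30%.
Line C: goods vehicle → 4-2; petrol-engined → 4-2-1; g.v.w. 32 t → 4-2-1-2. Scheduled 36%. Kestria agreement on 4-2: RVC < 35%; Kestria agreement on 4-1-1: 4-2-1-2 not covered. → 36%.
Sum: 20% + 30% + 36% = 86%.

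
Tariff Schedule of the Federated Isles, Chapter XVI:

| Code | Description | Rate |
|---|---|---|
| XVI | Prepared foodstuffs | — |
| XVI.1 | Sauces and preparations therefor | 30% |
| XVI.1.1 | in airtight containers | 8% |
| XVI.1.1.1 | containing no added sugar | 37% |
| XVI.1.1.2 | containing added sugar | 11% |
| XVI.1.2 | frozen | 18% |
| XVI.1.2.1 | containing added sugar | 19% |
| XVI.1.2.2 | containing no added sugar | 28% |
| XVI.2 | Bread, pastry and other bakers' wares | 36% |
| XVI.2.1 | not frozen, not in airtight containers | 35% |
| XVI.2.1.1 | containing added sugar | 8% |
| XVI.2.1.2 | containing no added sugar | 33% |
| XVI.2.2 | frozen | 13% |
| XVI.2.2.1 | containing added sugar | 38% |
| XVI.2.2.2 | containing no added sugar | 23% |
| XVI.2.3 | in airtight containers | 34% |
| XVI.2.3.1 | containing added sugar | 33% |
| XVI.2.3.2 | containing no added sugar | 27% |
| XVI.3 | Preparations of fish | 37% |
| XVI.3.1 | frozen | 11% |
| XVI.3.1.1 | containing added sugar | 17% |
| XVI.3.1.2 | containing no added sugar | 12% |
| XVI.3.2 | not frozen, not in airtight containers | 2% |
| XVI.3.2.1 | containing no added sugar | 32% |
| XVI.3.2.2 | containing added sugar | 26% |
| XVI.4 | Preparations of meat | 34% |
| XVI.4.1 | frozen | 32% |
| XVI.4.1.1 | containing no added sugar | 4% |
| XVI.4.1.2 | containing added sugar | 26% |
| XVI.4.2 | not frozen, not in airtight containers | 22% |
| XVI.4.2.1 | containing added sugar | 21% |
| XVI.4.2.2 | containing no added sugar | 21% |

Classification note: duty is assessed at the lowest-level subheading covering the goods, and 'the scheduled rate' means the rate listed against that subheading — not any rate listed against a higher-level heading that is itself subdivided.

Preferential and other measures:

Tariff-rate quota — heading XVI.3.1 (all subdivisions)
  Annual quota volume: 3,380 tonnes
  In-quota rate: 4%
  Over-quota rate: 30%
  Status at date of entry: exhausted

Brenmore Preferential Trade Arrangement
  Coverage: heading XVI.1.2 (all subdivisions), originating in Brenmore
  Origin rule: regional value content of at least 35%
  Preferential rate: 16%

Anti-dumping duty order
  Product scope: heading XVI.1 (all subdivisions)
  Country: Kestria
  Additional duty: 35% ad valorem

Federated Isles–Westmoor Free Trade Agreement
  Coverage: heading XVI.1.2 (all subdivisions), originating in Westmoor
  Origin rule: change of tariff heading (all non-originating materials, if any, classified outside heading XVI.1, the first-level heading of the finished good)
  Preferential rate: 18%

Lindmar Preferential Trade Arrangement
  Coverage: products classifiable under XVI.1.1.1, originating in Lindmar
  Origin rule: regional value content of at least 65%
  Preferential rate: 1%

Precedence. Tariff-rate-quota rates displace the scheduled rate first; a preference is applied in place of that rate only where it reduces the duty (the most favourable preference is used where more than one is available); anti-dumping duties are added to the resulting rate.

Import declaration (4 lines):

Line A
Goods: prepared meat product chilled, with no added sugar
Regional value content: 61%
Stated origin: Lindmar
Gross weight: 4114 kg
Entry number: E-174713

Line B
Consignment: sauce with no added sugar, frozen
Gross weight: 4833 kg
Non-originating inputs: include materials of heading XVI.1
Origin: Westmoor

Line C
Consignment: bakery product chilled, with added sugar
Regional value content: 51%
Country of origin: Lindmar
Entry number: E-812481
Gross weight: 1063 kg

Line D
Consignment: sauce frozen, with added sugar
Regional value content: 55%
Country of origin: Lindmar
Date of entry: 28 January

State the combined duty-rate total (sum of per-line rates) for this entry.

Line A: prepared meat product → XVI.4; chilled → XVI.4.2; with no added sugar → XVI.4.2.2. Scheduled 21%. Lindmar agreement on XVI.1.1.1: XVI.4.2.2 not covered. → 21%.
Line B: sauce → XVI.1; frozen → XVI.1.2; with no added sugar → XVI.1.2.2. Scheduled 28%. Westmoor agreement on XVI.1.2: CTH not met. → 28%.
Line C: bakery product → XVI.2; chilled → XVI.2.1; with added sugar → XVI.2.1.1. Scheduled 8%. Lindmar agreement on XVI.1.1.1: XVI.2.1.1 not covered. → 8%.
Line D: sauce → XVI.1; frozen → XVI.1.2; with added sugar → XVI.1.2.1. Scheduled 19%. Lindmar agreement on XVI.1.1.1: XVI.1.2.1 not covered. → 19%.
Sum: 21% + 28% + 8% + 19% = 76%.

76%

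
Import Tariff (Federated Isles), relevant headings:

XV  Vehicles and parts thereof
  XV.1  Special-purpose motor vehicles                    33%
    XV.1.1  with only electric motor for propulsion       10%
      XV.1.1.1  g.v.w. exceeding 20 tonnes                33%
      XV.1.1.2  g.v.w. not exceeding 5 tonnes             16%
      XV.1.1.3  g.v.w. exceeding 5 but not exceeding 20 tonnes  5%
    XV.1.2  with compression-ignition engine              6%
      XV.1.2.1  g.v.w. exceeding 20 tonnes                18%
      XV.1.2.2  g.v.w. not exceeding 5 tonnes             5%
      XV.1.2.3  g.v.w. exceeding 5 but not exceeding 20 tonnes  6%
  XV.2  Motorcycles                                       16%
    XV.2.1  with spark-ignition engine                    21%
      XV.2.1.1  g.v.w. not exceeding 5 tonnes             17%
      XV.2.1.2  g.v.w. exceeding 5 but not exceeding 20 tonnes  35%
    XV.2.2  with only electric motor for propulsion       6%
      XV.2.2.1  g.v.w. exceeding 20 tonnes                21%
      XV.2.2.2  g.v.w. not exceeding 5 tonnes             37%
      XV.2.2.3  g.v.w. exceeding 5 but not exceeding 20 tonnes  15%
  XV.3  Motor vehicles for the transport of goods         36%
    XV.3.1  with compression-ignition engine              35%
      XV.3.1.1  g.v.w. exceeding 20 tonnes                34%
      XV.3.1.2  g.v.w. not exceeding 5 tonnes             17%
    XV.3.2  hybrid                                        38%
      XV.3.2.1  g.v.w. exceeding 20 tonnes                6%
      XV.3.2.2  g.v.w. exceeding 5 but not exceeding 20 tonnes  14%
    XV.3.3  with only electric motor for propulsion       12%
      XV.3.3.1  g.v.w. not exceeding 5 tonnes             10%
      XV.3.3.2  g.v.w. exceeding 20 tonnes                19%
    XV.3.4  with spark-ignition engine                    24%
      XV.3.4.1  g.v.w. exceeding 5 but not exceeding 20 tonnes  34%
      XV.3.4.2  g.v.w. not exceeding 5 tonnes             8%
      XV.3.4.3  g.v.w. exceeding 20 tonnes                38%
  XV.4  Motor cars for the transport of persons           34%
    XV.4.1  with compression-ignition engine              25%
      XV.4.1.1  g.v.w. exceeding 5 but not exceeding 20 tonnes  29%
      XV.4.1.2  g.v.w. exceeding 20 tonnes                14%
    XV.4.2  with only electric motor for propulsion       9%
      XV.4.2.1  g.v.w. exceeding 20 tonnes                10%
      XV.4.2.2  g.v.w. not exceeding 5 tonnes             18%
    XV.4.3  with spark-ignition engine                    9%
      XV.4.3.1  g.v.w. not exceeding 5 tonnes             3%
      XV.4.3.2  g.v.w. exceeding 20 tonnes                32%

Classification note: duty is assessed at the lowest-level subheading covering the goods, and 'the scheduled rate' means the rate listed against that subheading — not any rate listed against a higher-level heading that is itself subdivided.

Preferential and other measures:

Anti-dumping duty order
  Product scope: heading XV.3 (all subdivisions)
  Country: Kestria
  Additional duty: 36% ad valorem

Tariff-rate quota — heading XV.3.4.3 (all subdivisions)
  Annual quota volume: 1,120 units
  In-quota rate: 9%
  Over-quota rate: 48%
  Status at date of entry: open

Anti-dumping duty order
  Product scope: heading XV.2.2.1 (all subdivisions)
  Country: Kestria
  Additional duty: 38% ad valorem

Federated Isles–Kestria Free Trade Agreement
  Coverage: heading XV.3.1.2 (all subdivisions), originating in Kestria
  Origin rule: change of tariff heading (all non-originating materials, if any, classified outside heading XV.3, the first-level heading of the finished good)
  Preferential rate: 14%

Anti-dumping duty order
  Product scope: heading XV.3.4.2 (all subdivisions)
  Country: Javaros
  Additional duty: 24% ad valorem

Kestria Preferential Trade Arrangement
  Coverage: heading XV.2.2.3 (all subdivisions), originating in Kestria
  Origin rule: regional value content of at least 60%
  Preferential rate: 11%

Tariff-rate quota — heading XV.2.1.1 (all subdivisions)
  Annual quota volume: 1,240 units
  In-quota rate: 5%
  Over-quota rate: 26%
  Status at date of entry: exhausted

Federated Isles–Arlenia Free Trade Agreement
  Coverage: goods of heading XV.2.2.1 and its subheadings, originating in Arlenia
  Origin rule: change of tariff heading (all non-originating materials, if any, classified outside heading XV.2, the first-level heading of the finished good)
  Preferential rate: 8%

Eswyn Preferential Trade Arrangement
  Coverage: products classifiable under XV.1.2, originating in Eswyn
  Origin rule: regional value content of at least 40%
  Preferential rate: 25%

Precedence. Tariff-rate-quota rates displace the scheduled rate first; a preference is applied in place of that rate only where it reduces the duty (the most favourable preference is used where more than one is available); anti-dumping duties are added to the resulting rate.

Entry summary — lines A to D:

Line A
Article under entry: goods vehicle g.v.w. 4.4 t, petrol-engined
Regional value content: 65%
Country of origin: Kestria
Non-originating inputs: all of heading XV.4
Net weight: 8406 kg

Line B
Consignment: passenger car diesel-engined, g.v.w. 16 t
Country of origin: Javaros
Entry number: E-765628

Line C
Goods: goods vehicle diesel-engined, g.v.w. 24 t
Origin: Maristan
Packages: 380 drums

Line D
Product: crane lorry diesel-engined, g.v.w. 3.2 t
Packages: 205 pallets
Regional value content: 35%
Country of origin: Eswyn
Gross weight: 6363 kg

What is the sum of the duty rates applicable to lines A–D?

112%

Line A: goods vehicle → XV.3; petrol-engined → XV.3.4; g.v.w. 4.4 t → XV.3.4.2. Scheduled 8%. Kestria agreement on XV.3.1.2: XV.3.4.2 not covered; Kestria agreement on XV.2.2.3: XV.3.4.2 not covered; anti-dumping (Kestria, XV.3): +36%; total 8% + 36% = 44%. → 44%.
Line B: passenger car → XV.4; diesel-engined → XV.4.1; g.v.w. 16 t → XV.4.1.1. Scheduled 29%. No special measure applies. → 29%.
Line C: goods vehicle → XV.3; diesel-engined → XV.3.1; g.v.w. 24 t → XV.3.1.1. Scheduled 34%. No special measure applies. → 34%.
Line D: crane lorry → XV.1; diesel-engined → XV.1.2; g.v.w. 3.2 t → XV.1.2.2. Scheduled 5%. Eswyn agreement on XV.1.2: RVC < 40%. → 5%.
Sum: 44% + 29% + 34% + 5% = 112%.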